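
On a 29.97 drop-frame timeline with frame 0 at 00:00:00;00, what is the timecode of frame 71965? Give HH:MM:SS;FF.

00:40:01;07

Ten DF minutes hold 17982 frames, so frame 71965 lies in block 4 (frames 71928–89909) with 37 frames into that block.
The block's first minute is 1800 frames and the rest 1798 each; 37 frames reaches minute 0, so 4 × 18 + 0 × 2 = 72 labels have been skipped so far.
Adding those back, label number 71965 + 72 = 72037 at 30 labels/s is 2401 s + 7 f = 0 h 40 min 1 s frame 7, i.e. 00:40:01;07.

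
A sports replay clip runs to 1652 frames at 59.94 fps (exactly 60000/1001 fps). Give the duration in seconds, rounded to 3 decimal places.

27.561 seconds

Running time = 1652 × 1001/60000 = 413413/15000 s ≈ 27.561 s.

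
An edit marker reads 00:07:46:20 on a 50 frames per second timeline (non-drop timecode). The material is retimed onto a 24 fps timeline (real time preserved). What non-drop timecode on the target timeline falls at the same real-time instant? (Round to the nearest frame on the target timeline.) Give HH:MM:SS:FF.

Source frame index: (0×3600 + 7×60 + 46) × 50 + 20 = 23320.
Real time: 23320 / (50) = 2332/5 s.
Target frame: (2332/5) × (24) = 55968/5 ≈ 11193.600 → 11194.
At 24 labels/s: frame 11194 → 00:07:46:10.

00:07:46:10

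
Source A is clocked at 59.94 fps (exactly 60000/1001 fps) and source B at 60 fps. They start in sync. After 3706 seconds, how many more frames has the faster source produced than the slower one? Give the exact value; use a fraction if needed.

A emits 60000/1001 × 3706 = 222360000/1001 frames; B emits 60 × 3706 = 222360.
Difference = 222360/1001 frames (≈ 222.1379); B is ahead of A.

222360/1001 frames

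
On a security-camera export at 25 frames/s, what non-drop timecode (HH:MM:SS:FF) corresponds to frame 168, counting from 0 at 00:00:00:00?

168 ÷ 25 = 6 full seconds, remainder 18 frames.
6 s = 0 h 0 min 6 s.
Timecode: 00:00:06:18.

00:00:06:18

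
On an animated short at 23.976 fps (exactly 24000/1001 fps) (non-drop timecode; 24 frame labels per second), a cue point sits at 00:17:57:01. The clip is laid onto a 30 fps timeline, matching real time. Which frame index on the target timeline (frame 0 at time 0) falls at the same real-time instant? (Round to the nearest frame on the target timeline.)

Source frame index: (0×3600 + 17×60 + 57) × 24 + 1 = 25849.
Real time: 25849 / (24000/1001) = 25874849/24000 s.
Target frame: (25874849/24000) × (30) = 25874849/800 ≈ 32343.561 → 32344.

frame 32344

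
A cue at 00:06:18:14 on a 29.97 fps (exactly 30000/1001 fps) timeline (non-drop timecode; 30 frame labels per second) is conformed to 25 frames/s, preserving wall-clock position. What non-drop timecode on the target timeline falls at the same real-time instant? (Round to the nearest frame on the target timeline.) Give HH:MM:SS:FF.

Source frame index: (0×3600 + 6×60 + 18) × 30 + 14 = 11354.
Real time: 11354 / (30000/1001) = 5682677/15000 s.
Target frame: (5682677/15000) × (25) = 5682677/600 ≈ 9471.128 → 9471.
At 25 labels/s: frame 9471 → 00:06:18:21.

00:06:18:21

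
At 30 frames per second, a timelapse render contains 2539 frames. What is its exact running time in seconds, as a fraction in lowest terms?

Running time = 2539 ÷ (30) = 2539 × 1/30 = 2539/30 s.

2539/30 seconds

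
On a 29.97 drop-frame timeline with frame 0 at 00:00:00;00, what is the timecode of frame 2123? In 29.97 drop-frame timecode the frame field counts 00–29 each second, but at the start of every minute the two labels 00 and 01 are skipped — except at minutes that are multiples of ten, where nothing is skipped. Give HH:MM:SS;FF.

00:01:10;25

Ten DF minutes hold 17982 frames, so frame 2123 lies in block 0 (frames 0–17981) with 2123 frames into that block.
The block's first minute is 1800 frames and the rest 1798 each; 2123 frames reaches minute 1, so 0 × 18 + 1 × 2 = 2 labels have been skipped so far.
Adding those back, label number 2123 + 2 = 2125 at 30 labels/s is 70 s + 25 f = 0 h 1 min 10 s frame 25, i.e. 00:01:10;25.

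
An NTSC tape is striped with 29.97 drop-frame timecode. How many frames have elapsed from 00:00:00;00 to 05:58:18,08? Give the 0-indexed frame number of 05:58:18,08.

644302

Complete 10-minute blocks: 35, each 17982 frames → 629370.
Remaining 8 whole minutes in the current block: 1800 + 7 × 1798 = 14386 frames.
Within the current minute: 18 × 30 + 8 − 2 = 546 (labels ;00/;01 skipped at this minute). Total = 629370 + 14386 + 546 = 644302.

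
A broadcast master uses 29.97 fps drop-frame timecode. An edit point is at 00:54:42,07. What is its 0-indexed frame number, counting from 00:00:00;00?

Complete 10-minute blocks: 5, each 17982 frames → 89910.
Remaining 4 whole minutes in the current block: 1800 + 3 × 1798 = 7194 frames.
Within the current minute: 42 × 30 + 7 − 2 = 1265 (labels ;00/;01 skipped at this minute). Total = 89910 + 7194 + 1265 = 98369.

98369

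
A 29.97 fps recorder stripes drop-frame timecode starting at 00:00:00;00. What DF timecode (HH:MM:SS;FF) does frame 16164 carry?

Each 10-minute DF block holds 10 × 60 × 30 − 9 × 2 = 17982 frames. 16164 ÷ 17982 → 0 full blocks, remainder 16164.
Within the partial block the first minute is 1800 frames and each further minute 1798, so 8 further minute boundaries passed. Total skipped labels = 18 × 0 + 2 × 8 = 16.
Non-drop label index = 16164 + 16 = 16180; at 30 labels/s that is 00:08:59:10, i.e. DF 00:08:59;10.

00:08:59;10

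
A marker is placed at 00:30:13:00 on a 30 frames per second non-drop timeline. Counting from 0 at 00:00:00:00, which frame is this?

Total seconds to the label: (0 × 3600 + 30 × 60 + 13) = 1813.
Frame index = 1813 × 30 + 0 = 54390.

54390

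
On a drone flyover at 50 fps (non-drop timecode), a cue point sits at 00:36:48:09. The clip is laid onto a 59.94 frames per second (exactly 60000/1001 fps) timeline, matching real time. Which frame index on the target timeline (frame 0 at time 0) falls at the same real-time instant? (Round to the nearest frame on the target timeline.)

Source frame index: (0×3600 + 36×60 + 48) × 50 + 9 = 110409.
Real time: 110409 / (50) = 110409/50 s.
Target frame: (110409/50) × (60000/1001) = 10191600/77 ≈ 132358.442 → 132358.

frame 132358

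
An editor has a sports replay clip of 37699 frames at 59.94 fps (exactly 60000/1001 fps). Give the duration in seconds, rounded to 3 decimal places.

Running time = 37699 × 1001/60000 = 37736699/60000 s ≈ 628.945 s.

628.945 seconds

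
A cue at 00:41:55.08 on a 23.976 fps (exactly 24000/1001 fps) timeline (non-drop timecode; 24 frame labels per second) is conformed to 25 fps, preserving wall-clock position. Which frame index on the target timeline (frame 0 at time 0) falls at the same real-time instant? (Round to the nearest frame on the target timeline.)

frame 62946

Source frame index: (0×3600 + 41×60 + 55) × 24 + 8 = 60368.
Real time: 60368 / (24000/1001) = 3776773/1500 s.
Target frame: (3776773/1500) × (25) = 3776773/60 ≈ 62946.217 → 62946.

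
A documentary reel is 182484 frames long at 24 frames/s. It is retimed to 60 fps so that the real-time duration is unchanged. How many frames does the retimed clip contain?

Frames at target rate = 182484 × (60) / (24) = 456210.

456210 frames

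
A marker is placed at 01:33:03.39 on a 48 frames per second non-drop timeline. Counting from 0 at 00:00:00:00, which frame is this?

frame 268023

Total seconds to the label: (1 × 3600 + 33 × 60 + 3) = 5583.
Frame index = 5583 × 48 + 39 = 268023.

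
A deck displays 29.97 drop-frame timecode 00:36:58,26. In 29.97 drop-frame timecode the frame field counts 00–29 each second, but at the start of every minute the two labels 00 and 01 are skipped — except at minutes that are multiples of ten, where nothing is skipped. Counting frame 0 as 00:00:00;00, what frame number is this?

66500

As if non-drop at 30 labels/s: (0 × 3600 + 36 × 60 + 58) × 30 + 26 = 66566.
Minute boundaries passed: 36; those not divisible by 10: 36 − 3 = 33; dropped labels = 2 × 33 = 66.
Actual frame index = 66566 − 66 = 66500.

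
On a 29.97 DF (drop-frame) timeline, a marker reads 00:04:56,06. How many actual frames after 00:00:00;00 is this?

8878

As if non-drop at 30 labels/s: (0 × 3600 + 4 × 60 + 56) × 30 + 6 = 8886.
Minute boundaries passed: 4; those not divisible by 10: 4 − 0 = 4; dropped labels = 2 × 4 = 8.
Actual frame index = 8886 − 8 = 8878.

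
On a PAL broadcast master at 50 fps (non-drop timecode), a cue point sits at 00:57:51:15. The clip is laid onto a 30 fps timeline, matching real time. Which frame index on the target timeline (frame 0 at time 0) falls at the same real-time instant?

Source frame index: (0×3600 + 57×60 + 51) × 50 + 15 = 173565.
Real time: 173565 / (50) = 34713/10 s.
Target frame: (34713/10) × (30) = 104139.

frame 104139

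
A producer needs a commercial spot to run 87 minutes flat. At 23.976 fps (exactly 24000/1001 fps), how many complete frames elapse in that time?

125154 frames

87 min = 5220 s.
Frames = 5220 × 24000/1001 = 125280000/1001 ≈ 125154.8452.
Complete frames: 125154.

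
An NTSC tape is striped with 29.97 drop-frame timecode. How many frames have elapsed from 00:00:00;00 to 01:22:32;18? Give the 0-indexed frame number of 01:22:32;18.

148430

As if non-drop at 30 labels/s: (1 × 3600 + 22 × 60 + 32) × 30 + 18 = 148578.
Minute boundaries passed: 82; those not divisible by 10: 82 − 8 = 74; dropped labels = 2 × 74 = 148.
Actual frame index = 148578 − 148 = 148430.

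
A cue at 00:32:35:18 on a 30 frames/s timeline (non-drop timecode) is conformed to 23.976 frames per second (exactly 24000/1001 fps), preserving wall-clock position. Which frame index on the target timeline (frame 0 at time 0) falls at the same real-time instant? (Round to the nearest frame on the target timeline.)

frame 46888

Source frame index: (0×3600 + 32×60 + 35) × 30 + 18 = 58668.
Real time: 58668 / (30) = 9778/5 s.
Target frame: (9778/5) × (24000/1001) = 46934400/1001 ≈ 46887.512 → 46888.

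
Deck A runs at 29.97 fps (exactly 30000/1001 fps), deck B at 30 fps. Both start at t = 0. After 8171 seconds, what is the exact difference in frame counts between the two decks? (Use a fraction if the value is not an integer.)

A emits 30000/1001 × 8171 = 245130000/1001 frames; B emits 30 × 8171 = 245130.
Difference = 245130/1001 frames (≈ 244.8851); B is ahead of A.

245130/1001 frames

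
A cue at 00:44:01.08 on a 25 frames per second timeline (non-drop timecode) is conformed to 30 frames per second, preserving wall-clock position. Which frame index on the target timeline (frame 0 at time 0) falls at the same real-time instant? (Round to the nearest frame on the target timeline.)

frame 79240

Source frame index: (0×3600 + 44×60 + 1) × 25 + 8 = 66033.
Real time: 66033 / (25) = 66033/25 s.
Target frame: (66033/25) × (30) = 396198/5 ≈ 79239.600 → 79240.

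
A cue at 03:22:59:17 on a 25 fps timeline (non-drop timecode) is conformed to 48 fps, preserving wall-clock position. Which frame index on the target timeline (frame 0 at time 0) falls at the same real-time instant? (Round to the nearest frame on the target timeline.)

Source frame index: (3×3600 + 22×60 + 59) × 25 + 17 = 304492.
Real time: 304492 / (25) = 304492/25 s.
Target frame: (304492/25) × (48) = 14615616/25 ≈ 584624.640 → 584625.

frame 584625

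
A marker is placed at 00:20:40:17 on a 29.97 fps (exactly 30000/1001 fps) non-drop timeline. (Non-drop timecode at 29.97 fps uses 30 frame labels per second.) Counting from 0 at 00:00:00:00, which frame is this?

37217

Total seconds to the label: (0 × 3600 + 20 × 60 + 40) = 1240.
Frame index = 1240 × 30 + 17 = 37217.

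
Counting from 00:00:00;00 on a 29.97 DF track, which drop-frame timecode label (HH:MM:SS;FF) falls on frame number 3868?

Each 10-minute DF block holds 10 × 60 × 30 − 9 × 2 = 17982 frames. 3868 ÷ 17982 → 0 full blocks, remainder 3868.
Within the partial block the first minute is 1800 frames and each further minute 1798, so 2 further minute boundaries passed. Total skipped labels = 18 × 0 + 2 × 2 = 4.
Non-drop label index = 3868 + 4 = 3872; at 30 labels/s that is 00:02:09:02, i.e. DF 00:02:09;02.

00:02:09;02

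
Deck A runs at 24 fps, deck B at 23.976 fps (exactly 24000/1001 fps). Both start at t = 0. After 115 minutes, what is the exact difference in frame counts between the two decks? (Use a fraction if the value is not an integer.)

115 min = 6900 s.
A emits 24 × 6900 = 165600 frames; B emits 24000/1001 × 6900 = 165600000/1001.
Difference = 165600/1001 frames (≈ 165.4346); B is behind A.

165600/1001 frames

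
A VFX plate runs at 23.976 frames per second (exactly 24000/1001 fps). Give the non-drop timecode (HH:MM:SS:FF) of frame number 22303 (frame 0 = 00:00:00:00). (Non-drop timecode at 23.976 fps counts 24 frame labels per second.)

00:15:29:07

22303 ÷ 24 = 929 full seconds, remainder 7 frames.
929 s = 0 h 15 min 29 s.
Timecode: 00:15:29:07.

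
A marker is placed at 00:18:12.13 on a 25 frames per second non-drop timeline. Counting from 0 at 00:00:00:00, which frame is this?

Total seconds to the label: (0 × 3600 + 18 × 60 + 12) = 1092.
Frame index = 1092 × 25 + 13 = 27313.

frame 27313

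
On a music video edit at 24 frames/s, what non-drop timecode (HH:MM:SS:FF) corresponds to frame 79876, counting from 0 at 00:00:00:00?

79876 ÷ 24 = 3328 full seconds, remainder 4 frames.
3328 s = 0 h 55 min 28 s.
Timecode: 00:55:28:04.

00:55:28:04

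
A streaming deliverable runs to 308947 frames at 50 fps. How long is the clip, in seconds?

Running time = 308947 / (50) = 6178.94 s.

6178.94 seconds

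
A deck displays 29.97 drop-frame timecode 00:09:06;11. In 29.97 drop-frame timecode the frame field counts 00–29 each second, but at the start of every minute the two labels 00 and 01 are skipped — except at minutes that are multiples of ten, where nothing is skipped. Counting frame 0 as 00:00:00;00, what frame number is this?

16373

As if non-drop at 30 labels/s: (0 × 3600 + 9 × 60 + 6) × 30 + 11 = 16391.
Minute boundaries passed: 9; those not divisible by 10: 9 − 0 = 9; dropped labels = 2 × 9 = 18.
Actual frame index = 16391 − 18 = 16373.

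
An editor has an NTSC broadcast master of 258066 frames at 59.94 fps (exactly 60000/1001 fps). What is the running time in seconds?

Running time = 258066 / (60000/1001) = 4305.4011 s.

4305.4011 seconds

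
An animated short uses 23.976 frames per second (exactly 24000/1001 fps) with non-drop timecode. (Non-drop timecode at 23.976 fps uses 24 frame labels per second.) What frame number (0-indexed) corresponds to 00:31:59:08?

frame 46064

Total seconds to the label: (0 × 3600 + 31 × 60 + 59) = 1919.
Frame index = 1919 × 24 + 8 = 46064.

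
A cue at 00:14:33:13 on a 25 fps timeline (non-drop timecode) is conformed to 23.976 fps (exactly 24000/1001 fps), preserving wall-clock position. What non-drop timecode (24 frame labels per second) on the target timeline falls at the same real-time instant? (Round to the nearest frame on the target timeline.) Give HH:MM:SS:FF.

Source frame index: (0×3600 + 14×60 + 33) × 25 + 13 = 21838.
Real time: 21838 / (25) = 21838/25 s.
Target frame: (21838/25) × (24000/1001) = 20964480/1001 ≈ 20943.536 → 20944.
At 24 labels/s: frame 20944 → 00:14:32:16.

00:14:32:16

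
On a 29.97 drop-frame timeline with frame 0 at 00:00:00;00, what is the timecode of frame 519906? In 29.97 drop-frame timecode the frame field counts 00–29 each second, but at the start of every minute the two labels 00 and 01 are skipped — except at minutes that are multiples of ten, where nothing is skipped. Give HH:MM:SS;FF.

Each 10-minute DF block holds 10 × 60 × 30 − 9 × 2 = 17982 frames. 519906 ÷ 17982 → 28 full blocks, remainder 16410.
Within the partial block the first minute is 1800 frames and each further minute 1798, so 9 further minute boundaries passed. Total skipped labels = 18 × 28 + 2 × 9 = 522.
Non-drop label index = 519906 + 522 = 520428; at 30 labels/s that is 04:49:07:18, i.e. DF 04:49:07;18.

04:49:07;18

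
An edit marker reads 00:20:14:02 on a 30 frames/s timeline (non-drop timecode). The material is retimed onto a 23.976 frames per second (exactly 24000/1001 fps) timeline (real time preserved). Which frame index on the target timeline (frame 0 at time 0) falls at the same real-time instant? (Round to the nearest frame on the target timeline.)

frame 29108

Source frame index: (0×3600 + 20×60 + 14) × 30 + 2 = 36422.
Real time: 36422 / (30) = 18211/15 s.
Target frame: (18211/15) × (24000/1001) = 29137600/1001 ≈ 29108.492 → 29108.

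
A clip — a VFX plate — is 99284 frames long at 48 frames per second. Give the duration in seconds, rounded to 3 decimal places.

2068.417 seconds

Running time = 99284 × 1/48 = 24821/12 s ≈ 2068.417 s.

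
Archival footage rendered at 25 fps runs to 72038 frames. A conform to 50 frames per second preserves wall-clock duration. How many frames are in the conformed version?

Frames at target rate = 72038 × (50) / (25) = 144076.

144076 frames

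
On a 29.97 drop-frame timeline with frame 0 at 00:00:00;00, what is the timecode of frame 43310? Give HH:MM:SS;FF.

Each 10-minute DF block holds 10 × 60 × 30 − 9 × 2 = 17982 frames. 43310 ÷ 17982 → 2 full blocks, remainder 7346.
Within the partial block the first minute is 1800 frames and each further minute 1798, so 4 further minute boundaries passed. Total skipped labels = 18 × 2 + 2 × 4 = 44.
Non-drop label index = 43310 + 44 = 43354; at 30 labels/s that is 00:24:05:04, i.e. DF 00:24:05;04.

00:24:05;04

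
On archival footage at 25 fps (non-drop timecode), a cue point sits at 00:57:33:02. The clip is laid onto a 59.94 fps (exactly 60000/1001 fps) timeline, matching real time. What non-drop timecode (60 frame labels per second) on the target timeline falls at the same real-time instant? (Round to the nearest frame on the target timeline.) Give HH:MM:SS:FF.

Source frame index: (0×3600 + 57×60 + 33) × 25 + 2 = 86327.
Real time: 86327 / (25) = 86327/25 s.
Target frame: (86327/25) × (60000/1001) = 207184800/1001 ≈ 206977.822 → 206978.
At 60 labels/s: frame 206978 → 00:57:29:38.

00:57:29:38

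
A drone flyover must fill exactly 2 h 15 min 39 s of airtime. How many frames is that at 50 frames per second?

406950 frames

2 h 15 min 39 s = 8139 s.
Frames = 8139 × 50 = 406950.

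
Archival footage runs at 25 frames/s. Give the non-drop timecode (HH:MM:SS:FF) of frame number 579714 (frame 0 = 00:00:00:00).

579714 ÷ 25 = 23188 full seconds, remainder 14 frames.
23188 s = 6 h 26 min 28 s.
Timecode: 06:26:28:14.

06:26:28:14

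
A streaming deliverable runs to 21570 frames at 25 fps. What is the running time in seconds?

862.8 seconds

Running time = 21570 / (25) = 862.8 s.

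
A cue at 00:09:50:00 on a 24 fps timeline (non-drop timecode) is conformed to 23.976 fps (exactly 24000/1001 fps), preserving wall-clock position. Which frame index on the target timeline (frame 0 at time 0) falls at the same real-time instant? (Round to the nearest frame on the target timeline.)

Source frame index: (0×3600 + 9×60 + 50) × 24 + 0 = 14160.
Real time: 14160 / (24) = 590 s.
Target frame: (590) × (24000/1001) = 14160000/1001 ≈ 14145.854 → 14146.

frame 14146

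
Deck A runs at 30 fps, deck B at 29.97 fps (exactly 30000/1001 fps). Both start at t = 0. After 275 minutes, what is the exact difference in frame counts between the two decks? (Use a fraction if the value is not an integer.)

45000/91 frames

275 min = 16500 s.
A emits 30 × 16500 = 495000 frames; B emits 30000/1001 × 16500 = 45000000/91.
Difference = 45000/91 frames (≈ 494.5055); B is behind A.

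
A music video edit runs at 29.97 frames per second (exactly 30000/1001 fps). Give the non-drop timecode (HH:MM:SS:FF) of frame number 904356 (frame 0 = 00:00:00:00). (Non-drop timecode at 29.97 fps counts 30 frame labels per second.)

08:22:25:06

904356 ÷ 30 = 30145 full seconds, remainder 6 frames.
30145 s = 8 h 22 min 25 s.
Timecode: 08:22:25:06.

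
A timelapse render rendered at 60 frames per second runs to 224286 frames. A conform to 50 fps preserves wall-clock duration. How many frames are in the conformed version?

186905 frames

Target frames = source frames × (target rate / source rate) = 224286 × (50)/(60) = 224286 × 5/6 = 186905.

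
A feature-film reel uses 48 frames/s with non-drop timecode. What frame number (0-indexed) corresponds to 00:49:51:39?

Total seconds to the label: (0 × 3600 + 49 × 60 + 51) = 2991.
Frame index = 2991 × 48 + 39 = 143607.

frame 143607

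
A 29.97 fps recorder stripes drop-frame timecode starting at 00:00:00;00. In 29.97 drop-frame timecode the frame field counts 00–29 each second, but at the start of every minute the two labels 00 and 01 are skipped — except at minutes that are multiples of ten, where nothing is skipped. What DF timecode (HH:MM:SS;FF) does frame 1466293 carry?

Each 10-minute DF block holds 10 × 60 × 30 − 9 × 2 = 17982 frames. 1466293 ÷ 17982 → 81 full blocks, remainder 9751.
Within the partial block the first minute is 1800 frames and each further minute 1798, so 5 further minute boundaries passed. Total skipped labels = 18 × 81 + 2 × 5 = 1468.
Non-drop label index = 1466293 + 1468 = 1467761; at 30 labels/s that is 13:35:25:11, i.e. DF 13:35:25;11.

13:35:25;11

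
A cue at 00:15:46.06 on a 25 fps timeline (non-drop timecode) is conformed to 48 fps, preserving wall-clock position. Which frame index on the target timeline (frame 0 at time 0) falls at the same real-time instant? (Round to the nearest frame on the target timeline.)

frame 45420

Source frame index: (0×3600 + 15×60 + 46) × 25 + 6 = 23656.
Real time: 23656 / (25) = 23656/25 s.
Target frame: (23656/25) × (48) = 1135488/25 ≈ 45419.520 → 45420.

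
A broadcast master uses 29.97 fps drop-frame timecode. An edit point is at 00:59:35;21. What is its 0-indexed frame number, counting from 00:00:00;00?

107163

Complete 10-minute blocks: 5, each 17982 frames → 89910.
Remaining 9 whole minutes in the current block: 1800 + 8 × 1798 = 16184 frames.
Within the current minute: 35 × 30 + 21 − 2 = 1069 (labels ;00/;01 skipped at this minute). Total = 89910 + 16184 + 1069 = 107163.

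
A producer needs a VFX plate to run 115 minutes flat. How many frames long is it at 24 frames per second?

115 min = 6900 s.
Frames = 6900 × 24 = 165600.

165600 frames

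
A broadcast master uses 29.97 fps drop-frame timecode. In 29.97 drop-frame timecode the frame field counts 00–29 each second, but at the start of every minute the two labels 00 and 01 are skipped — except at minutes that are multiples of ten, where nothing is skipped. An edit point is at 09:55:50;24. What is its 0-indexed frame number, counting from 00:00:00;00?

1071452

Complete 10-minute blocks: 59, each 17982 frames → 1060938.
Remaining 5 whole minutes in the current block: 1800 + 4 × 1798 = 8992 frames.
Within the current minute: 50 × 30 + 24 − 2 = 1522 (labels ;00/;01 skipped at this minute). Total = 1060938 + 8992 + 1522 = 1071452.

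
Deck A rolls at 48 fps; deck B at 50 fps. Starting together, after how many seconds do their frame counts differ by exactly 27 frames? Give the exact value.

13.5 seconds

The gap grows by |50 − 48| = 2 frames per second.
Time for a 27-frame gap: 27 ÷ (2) = 13.5 s.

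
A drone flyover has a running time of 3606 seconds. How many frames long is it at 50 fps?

Frames = 3606 × 50 = 180300.

180300 frames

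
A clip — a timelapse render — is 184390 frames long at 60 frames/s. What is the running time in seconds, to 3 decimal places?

Running time = 184390 × 1/60 = 18439/6 s ≈ 3073.167 s.

3073.167 seconds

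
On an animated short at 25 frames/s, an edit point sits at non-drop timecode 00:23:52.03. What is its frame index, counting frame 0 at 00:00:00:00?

Total seconds to the label: (0 × 3600 + 23 × 60 + 52) = 1432.
Frame index = 1432 × 25 + 3 = 35803.

35803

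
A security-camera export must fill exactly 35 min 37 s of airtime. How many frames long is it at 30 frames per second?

64110 frames

35 min 37 s = 2137 s.
Frames = 2137 × 30 = 64110.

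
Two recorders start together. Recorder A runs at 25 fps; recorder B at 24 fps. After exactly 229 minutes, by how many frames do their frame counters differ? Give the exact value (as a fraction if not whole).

13740 frames

229 min = 13740 s.
A emits 25 × 13740 = 343500 frames; B emits 24 × 13740 = 329760.
Difference = 13740 frames; B is behind A.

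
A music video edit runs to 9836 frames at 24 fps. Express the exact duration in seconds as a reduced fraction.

2459/6 seconds

Running time = 9836 ÷ (24) = 9836 × 1/24 = 2459/6 s.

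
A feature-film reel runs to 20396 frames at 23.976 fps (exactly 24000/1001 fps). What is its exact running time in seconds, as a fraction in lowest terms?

5104099/6000 seconds

Running time = 20396 ÷ (24000/1001) = 20396 × 1001/24000 = 5104099/6000 s.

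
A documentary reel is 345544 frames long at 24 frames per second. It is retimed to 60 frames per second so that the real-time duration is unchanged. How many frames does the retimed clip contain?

863860 frames

Target frames = source frames × (target rate / source rate) = 345544 × (60)/(24) = 345544 × 5/2 = 863860.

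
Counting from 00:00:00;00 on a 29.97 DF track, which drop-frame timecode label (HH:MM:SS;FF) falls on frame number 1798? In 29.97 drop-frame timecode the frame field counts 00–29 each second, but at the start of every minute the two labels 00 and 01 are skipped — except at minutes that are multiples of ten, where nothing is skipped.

00:00:59;28

Ten DF minutes hold 17982 frames, so frame 1798 lies in block 0 (frames 0–17981) with 1798 frames into that block.
The block's first minute is 1800 frames and the rest 1798 each; 1798 frames reaches minute 0, so 0 × 18 + 0 × 2 = 0 labels have been skipped so far.
Adding those back, label number 1798 + 0 = 1798 at 30 labels/s is 59 s + 28 f = 0 h 0 min 59 s frame 28, i.e. 00:00:59;28.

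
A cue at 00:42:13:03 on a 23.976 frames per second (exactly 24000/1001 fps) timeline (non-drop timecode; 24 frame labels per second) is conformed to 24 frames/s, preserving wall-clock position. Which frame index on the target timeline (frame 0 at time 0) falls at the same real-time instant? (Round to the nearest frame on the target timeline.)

frame 60856

Source frame index: (0×3600 + 42×60 + 13) × 24 + 3 = 60795.
Real time: 60795 / (24000/1001) = 4057053/1600 s.
Target frame: (4057053/1600) × (24) = 12171159/200 ≈ 60855.795 → 60856.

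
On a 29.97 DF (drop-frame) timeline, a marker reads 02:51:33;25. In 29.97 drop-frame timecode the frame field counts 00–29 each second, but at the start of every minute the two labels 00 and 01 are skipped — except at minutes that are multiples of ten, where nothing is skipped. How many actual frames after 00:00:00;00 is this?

As if non-drop at 30 labels/s: (2 × 3600 + 51 × 60 + 33) × 30 + 25 = 308815.
Minute boundaries passed: 171; those not divisible by 10: 171 − 17 = 154; dropped labels = 2 × 154 = 308.
Actual frame index = 308815 − 308 = 308507.

308507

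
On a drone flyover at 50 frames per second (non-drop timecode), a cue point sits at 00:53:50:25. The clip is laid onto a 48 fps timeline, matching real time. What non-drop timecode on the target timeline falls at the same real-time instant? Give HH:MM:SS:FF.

00:53:50:24

Source frame index: (0×3600 + 53×60 + 50) × 50 + 25 = 161525.
Real time: 161525 / (50) = 6461/2 s.
Target frame: (6461/2) × (48) = 155064.
At 48 labels/s: frame 155064 → 00:53:50:24.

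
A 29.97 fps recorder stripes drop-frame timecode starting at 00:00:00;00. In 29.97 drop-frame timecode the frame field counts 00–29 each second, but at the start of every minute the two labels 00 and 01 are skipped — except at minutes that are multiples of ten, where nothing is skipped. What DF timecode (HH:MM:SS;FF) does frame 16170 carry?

Each 10-minute DF block holds 10 × 60 × 30 − 9 × 2 = 17982 frames. 16170 ÷ 17982 → 0 full blocks, remainder 16170.
Within the partial block the first minute is 1800 frames and each further minute 1798, so 8 further minute boundaries passed. Total skipped labels = 18 × 0 + 2 × 8 = 16.
Non-drop label index = 16170 + 16 = 16186; at 30 labels/s that is 00:08:59:16, i.e. DF 00:08:59;16.

00:08:59;16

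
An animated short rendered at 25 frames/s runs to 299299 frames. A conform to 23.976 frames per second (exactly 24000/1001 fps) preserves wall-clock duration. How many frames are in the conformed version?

287040 frames

Target frames = source frames × (target rate / source rate) = 299299 × (24000/1001)/(25) = 299299 × 960/1001 = 287040.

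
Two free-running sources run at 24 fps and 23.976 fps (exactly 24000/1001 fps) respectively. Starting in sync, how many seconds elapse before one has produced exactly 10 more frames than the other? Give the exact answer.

5005/12 seconds

The gap grows by |24000/1001 − 24| = 24/1001 frames per second.
Time for a 10-frame gap: 10 ÷ (24/1001) = 5005/12 s.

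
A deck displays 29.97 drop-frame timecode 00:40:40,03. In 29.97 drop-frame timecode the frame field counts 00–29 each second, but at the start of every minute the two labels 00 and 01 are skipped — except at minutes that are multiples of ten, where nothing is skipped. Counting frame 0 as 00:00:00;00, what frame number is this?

73131

Complete 10-minute blocks: 4, each 17982 frames → 71928.
Remaining 0 whole minutes in the current block: 0 frames.
Within the current minute: 40 × 30 + 3 = 1203. Total = 71928 + 0 + 1203 = 73131.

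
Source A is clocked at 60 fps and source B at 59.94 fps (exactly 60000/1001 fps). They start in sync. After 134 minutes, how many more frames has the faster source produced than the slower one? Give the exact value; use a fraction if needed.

482400/1001 frames

134 min = 8040 s.
A emits 60 × 8040 = 482400 frames; B emits 60000/1001 × 8040 = 482400000/1001.
Difference = 482400/1001 frames (≈ 481.9181); B is behind A.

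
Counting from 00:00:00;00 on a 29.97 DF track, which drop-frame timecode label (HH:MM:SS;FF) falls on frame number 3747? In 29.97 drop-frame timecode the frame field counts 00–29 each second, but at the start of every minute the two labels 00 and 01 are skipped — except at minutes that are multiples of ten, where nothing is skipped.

Each 10-minute DF block holds 10 × 60 × 30 − 9 × 2 = 17982 frames. 3747 ÷ 17982 → 0 full blocks, remainder 3747.
Within the partial block the first minute is 1800 frames and each further minute 1798, so 2 further minute boundaries passed. Total skipped labels = 18 × 0 + 2 × 2 = 4.
Non-drop label index = 3747 + 4 = 3751; at 30 labels/s that is 00:02:05:01, i.e. DF 00:02:05;01.

00:02:05;01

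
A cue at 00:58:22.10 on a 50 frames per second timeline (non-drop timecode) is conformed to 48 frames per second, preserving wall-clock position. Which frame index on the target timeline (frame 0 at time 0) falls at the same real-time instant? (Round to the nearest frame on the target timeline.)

frame 168106

Source frame index: (0×3600 + 58×60 + 22) × 50 + 10 = 175110.
Real time: 175110 / (50) = 17511/5 s.
Target frame: (17511/5) × (48) = 840528/5 ≈ 168105.600 → 168106.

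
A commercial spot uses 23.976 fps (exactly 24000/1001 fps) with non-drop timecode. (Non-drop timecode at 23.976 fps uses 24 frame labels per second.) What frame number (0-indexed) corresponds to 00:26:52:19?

frame 38707

Total seconds to the label: (0 × 3600 + 26 × 60 + 52) = 1612.
Frame index = 1612 × 24 + 19 = 38707.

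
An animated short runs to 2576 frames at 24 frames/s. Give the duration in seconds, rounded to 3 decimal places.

107.333 seconds

Running time = 2576 × 1/24 = 322/3 s ≈ 107.333 s.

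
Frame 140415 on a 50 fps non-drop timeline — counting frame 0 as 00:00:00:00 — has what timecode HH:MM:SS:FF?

140415 ÷ 50 = 2808 full seconds, remainder 15 frames.
2808 s = 0 h 46 min 48 s.
Timecode: 00:46:48:15.

00:46:48:15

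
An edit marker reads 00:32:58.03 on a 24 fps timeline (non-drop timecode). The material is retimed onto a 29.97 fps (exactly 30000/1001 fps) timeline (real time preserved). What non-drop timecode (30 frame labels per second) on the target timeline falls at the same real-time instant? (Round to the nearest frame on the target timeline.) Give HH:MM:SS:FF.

Source frame index: (0×3600 + 32×60 + 58) × 24 + 3 = 47475.
Real time: 47475 / (24) = 15825/8 s.
Target frame: (15825/8) × (30000/1001) = 59343750/1001 ≈ 59284.466 → 59284.
At 30 labels/s: frame 59284 → 00:32:56:04.

00:32:56:04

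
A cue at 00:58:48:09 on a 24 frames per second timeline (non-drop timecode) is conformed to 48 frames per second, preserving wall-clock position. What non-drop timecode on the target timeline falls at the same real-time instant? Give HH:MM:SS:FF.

Source frame index: (0×3600 + 58×60 + 48) × 24 + 9 = 84681.
Real time: 84681 / (24) = 28227/8 s.
Target frame: (28227/8) × (48) = 169362.
At 48 labels/s: frame 169362 → 00:58:48:18.

00:58:48:18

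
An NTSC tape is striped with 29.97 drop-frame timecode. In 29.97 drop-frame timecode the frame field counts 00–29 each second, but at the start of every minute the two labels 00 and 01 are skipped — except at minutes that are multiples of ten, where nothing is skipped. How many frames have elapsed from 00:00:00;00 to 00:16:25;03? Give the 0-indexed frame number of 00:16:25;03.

Complete 10-minute blocks: 1, each 17982 frames → 17982.
Remaining 6 whole minutes in the current block: 1800 + 5 × 1798 = 10790 frames.
Within the current minute: 25 × 30 + 3 − 2 = 751 (labels ;00/;01 skipped at this minute). Total = 17982 + 10790 + 751 = 29523.

29523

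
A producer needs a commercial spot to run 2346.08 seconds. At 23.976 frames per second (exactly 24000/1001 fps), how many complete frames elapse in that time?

56249 frames

Frames = 2346.08 × 24000/1001 = 5118720/91 ≈ 56249.6703.
Complete frames: 56249.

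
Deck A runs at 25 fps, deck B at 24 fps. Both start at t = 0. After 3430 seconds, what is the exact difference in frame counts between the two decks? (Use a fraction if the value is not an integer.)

3430 frames

A emits 25 × 3430 = 85750 frames; B emits 24 × 3430 = 82320.
Difference = 3430 frames; B is behind A.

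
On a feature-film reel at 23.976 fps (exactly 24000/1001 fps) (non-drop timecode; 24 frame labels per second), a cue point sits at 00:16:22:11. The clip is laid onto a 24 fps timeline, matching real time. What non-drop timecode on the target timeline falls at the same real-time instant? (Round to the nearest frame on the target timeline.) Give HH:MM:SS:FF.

00:16:23:11

Source frame index: (0×3600 + 16×60 + 22) × 24 + 11 = 23579.
Real time: 23579 / (24000/1001) = 23602579/24000 s.
Target frame: (23602579/24000) × (24) = 23602579/1000 ≈ 23602.579 → 23603.
At 24 labels/s: frame 23603 → 00:16:23:11.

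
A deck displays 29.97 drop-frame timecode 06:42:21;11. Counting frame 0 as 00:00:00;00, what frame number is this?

723517

Complete 10-minute blocks: 40, each 17982 frames → 719280.
Remaining 2 whole minutes in the current block: 1800 + 1 × 1798 = 3598 frames.
Within the current minute: 21 × 30 + 11 − 2 = 639 (labels ;00/;01 skipped at this minute). Total = 719280 + 3598 + 639 = 723517.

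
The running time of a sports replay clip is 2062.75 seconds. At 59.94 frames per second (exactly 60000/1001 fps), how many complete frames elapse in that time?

Frames = 2062.75 × 60000/1001 = 123765000/1001 ≈ 123641.3586.
Complete frames: 123641.

123641 frames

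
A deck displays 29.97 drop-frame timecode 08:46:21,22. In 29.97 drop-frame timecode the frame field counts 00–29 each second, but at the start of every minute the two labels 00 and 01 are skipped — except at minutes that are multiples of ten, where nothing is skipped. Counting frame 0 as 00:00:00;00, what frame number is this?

As if non-drop at 30 labels/s: (8 × 3600 + 46 × 60 + 21) × 30 + 22 = 947452.
Minute boundaries passed: 526; those not divisible by 10: 526 − 52 = 474; dropped labels = 2 × 474 = 948.
Actual frame index = 947452 − 948 = 946504.

946504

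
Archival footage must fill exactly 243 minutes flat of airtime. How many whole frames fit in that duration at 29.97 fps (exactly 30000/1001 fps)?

436963 frames

243 min = 14580 s.
Frames = 14580 × 30000/1001 = 437400000/1001 ≈ 436963.0370.
Complete frames: 436963.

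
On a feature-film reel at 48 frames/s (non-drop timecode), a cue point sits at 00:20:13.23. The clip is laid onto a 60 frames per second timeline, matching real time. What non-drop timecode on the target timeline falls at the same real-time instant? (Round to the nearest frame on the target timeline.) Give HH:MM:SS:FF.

00:20:13:29

Source frame index: (0×3600 + 20×60 + 13) × 48 + 23 = 58247.
Real time: 58247 / (48) = 58247/48 s.
Target frame: (58247/48) × (60) = 291235/4 ≈ 72808.750 → 72809.
At 60 labels/s: frame 72809 → 00:20:13:29.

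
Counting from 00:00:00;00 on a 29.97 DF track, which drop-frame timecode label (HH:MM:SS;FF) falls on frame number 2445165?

Each 10-minute DF block holds 10 × 60 × 30 − 9 × 2 = 17982 frames. 2445165 ÷ 17982 → 135 full blocks, remainder 17595.
Within the partial block the first minute is 1800 frames and each further minute 1798, so 9 further minute boundaries passed. Total skipped labels = 18 × 135 + 2 × 9 = 2448.
Non-drop label index = 2445165 + 2448 = 2447613; at 30 labels/s that is 22:39:47:03, i.e. DF 22:39:47;03.

22:39:47;03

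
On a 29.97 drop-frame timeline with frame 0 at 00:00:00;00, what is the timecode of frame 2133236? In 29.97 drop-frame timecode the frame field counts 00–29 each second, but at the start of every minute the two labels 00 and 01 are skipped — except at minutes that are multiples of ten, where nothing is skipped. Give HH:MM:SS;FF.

19:46:19;02

Ten DF minutes hold 17982 frames, so frame 2133236 lies in block 118 (frames 2121876–2139857) with 11360 frames into that block.
The block's first minute is 1800 frames and the rest 1798 each; 11360 frames reaches minute 6, so 118 × 18 + 6 × 2 = 2136 labels have been skipped so far.
Adding those back, label number 2133236 + 2136 = 2135372 at 30 labels/s is 71179 s + 2 f = 19 h 46 min 19 s frame 2, i.e. 19:46:19;02.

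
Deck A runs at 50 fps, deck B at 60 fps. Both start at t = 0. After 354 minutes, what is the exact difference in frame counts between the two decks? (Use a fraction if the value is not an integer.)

212400 frames

354 min = 21240 s.
A emits 50 × 21240 = 1062000 frames; B emits 60 × 21240 = 1274400.
Difference = 212400 frames; B is ahead of A.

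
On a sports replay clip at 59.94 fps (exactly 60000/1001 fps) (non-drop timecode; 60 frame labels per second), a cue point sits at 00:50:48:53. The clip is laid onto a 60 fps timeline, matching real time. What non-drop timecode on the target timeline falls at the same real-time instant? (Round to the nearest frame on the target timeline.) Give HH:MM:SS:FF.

00:50:51:56

Source frame index: (0×3600 + 50×60 + 48) × 60 + 53 = 182933.
Real time: 182933 / (60000/1001) = 183115933/60000 s.
Target frame: (183115933/60000) × (60) = 183115933/1000 ≈ 183115.933 → 183116.
At 60 labels/s: frame 183116 → 00:50:51:56.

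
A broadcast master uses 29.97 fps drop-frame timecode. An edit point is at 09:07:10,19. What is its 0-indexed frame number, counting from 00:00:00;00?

983933

Complete 10-minute blocks: 54, each 17982 frames → 971028.
Remaining 7 whole minutes in the current block: 1800 + 6 × 1798 = 12588 frames.
Within the current minute: 10 × 30 + 19 − 2 = 317 (labels ;00/;01 skipped at this minute). Total = 971028 + 12588 + 317 = 983933.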